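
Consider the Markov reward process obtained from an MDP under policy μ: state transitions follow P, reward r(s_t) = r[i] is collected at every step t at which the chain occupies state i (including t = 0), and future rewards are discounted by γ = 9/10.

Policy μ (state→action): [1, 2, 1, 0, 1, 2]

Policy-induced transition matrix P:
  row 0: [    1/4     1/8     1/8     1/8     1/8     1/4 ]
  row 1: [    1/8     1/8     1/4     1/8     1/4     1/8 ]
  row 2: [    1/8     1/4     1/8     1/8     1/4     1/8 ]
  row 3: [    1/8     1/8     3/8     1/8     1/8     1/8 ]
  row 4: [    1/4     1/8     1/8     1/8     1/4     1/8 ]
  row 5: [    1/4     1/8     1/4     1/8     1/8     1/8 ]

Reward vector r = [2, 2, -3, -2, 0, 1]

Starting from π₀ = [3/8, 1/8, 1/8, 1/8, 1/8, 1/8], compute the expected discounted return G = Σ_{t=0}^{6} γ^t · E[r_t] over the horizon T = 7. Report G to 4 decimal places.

t=0: π = [0.3750, 0.1250, 0.1250, 0.1250, 0.1250, 0.1250], E[r] = 0.5000, γ^t·E[r] = 0.500000, running G = 0.500000
t=1: π = [0.2031, 0.1406, 0.1875, 0.1250, 0.1719, 0.1719], E[r] = 0.0469, γ^t·E[r] = 0.042188, running G = 0.542188
t=2: π = [0.1934, 0.1484, 0.1953, 0.1250, 0.1875, 0.1504], E[r] = -0.0020, γ^t·E[r] = -0.001582, running G = 0.540605
t=3: π = [0.1914, 0.1494, 0.1936, 0.1250, 0.1914, 0.1492], E[r] = 0.0000, γ^t·E[r] = 0.000000, running G = 0.540605
t=4: π = [0.1915, 0.1492, 0.1936, 0.1250, 0.1918, 0.1489], E[r] = -0.0004, γ^t·E[r] = -0.000260, running G = 0.540345
t=5: π = [0.1915, 0.1492, 0.1935, 0.1250, 0.1918, 0.1489], E[r] = -0.0002, γ^t·E[r] = -0.000095, running G = 0.540251
t=6: π = [0.1915, 0.1492, 0.1935, 0.1250, 0.1918, 0.1489], E[r] = -0.0002, γ^t·E[r] = -0.000084, running G = 0.540166

G = 0.5402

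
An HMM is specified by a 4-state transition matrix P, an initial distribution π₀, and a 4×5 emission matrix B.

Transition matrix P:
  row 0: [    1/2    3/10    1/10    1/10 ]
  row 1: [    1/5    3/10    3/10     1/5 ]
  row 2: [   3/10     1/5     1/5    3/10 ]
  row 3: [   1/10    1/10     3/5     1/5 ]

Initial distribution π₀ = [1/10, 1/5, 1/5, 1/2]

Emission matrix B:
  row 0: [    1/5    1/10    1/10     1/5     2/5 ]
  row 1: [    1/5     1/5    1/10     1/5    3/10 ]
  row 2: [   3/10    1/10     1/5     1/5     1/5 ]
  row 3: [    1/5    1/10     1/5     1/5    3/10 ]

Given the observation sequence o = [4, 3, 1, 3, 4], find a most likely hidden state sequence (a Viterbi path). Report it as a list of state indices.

t=0: δ = [4.000e-02, 6.000e-02, 4.000e-02, 1.500e-01]  (obs o_0=4)
t=1: δ = [4.000e-03, 3.600e-03, 1.800e-02, 6.000e-03]  ψ = [0, 1, 3, 3]  (obs o_1=3)
t=2: δ = [5.400e-04, 7.200e-04, 3.600e-04, 5.400e-04]  ψ = [2, 2, 2, 2]  (obs o_2=1)
t=3: δ = [5.400e-05, 4.320e-05, 6.480e-05, 2.880e-05]  ψ = [0, 1, 3, 1]  (obs o_3=3)
t=4: δ = [1.080e-05, 4.860e-06, 3.456e-06, 5.832e-06]  ψ = [0, 0, 3, 2]  (obs o_4=4)
backtrack: best end state = 0; path = [3, 2, 0, 0, 0]

path = [3, 2, 0, 0, 0]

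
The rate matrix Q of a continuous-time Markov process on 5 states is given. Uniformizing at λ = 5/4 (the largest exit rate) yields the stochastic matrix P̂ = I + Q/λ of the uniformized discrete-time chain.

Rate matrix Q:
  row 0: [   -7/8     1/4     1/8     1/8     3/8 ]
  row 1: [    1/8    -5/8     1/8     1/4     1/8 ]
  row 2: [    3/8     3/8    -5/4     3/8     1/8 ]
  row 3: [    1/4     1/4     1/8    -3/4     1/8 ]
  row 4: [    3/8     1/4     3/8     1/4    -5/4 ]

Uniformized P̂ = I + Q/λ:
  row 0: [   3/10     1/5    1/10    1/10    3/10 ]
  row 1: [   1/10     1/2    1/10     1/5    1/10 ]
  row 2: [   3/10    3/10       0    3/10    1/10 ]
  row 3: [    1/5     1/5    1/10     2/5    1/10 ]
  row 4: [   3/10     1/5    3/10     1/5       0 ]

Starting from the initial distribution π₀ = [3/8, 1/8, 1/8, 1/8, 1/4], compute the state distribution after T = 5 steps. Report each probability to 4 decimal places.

t=0: π = [0.3750, 0.1250, 0.1250, 0.1250, 0.2500]
t=1: π = [0.2625, 0.2500, 0.1375, 0.2000, 0.1500]
t=2: π = [0.2300, 0.2888, 0.1163, 0.2275, 0.1375]
t=3: π = [0.2195, 0.2983, 0.1159, 0.2341, 0.1323]
t=4: π = [0.2169, 0.3011, 0.1149, 0.2365, 0.1307]
t=5: π = [0.2161, 0.3018, 0.1146, 0.2371, 0.1303]

π = [0.2161, 0.3018, 0.1146, 0.2371, 0.1303]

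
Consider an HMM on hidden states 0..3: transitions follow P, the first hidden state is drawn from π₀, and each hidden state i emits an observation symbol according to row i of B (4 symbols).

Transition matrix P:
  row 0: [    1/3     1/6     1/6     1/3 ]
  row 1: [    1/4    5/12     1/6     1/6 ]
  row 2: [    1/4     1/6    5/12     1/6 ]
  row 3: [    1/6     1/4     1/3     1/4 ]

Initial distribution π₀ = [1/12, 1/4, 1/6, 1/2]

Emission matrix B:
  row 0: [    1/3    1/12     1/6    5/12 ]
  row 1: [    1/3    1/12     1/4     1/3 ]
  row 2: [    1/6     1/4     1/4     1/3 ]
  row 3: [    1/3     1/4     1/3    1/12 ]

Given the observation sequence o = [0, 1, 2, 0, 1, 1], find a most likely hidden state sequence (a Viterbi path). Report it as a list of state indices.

path = [3, 2, 2, 2, 2, 2]

t=0: δ = [2.778e-02, 8.333e-02, 2.778e-02, 1.667e-01]  (obs o_0=0)
t=1: δ = [2.315e-03, 3.472e-03, 1.389e-02, 1.042e-02]  ψ = [3, 3, 3, 3]  (obs o_1=1)
t=2: δ = [5.787e-04, 6.510e-04, 1.447e-03, 8.681e-04]  ψ = [2, 3, 2, 3]  (obs o_2=2)
t=3: δ = [1.206e-04, 9.042e-05, 1.005e-04, 8.038e-05]  ψ = [2, 1, 2, 2]  (obs o_3=0)
t=4: δ = [3.349e-06, 3.140e-06, 1.047e-05, 1.005e-05]  ψ = [0, 1, 2, 0]  (obs o_4=1)
t=5: δ = [2.180e-07, 2.093e-07, 1.090e-06, 6.279e-07]  ψ = [2, 3, 2, 3]  (obs o_5=1)
backtrack: best end state = 2; path = [3, 2, 2, 2, 2, 2]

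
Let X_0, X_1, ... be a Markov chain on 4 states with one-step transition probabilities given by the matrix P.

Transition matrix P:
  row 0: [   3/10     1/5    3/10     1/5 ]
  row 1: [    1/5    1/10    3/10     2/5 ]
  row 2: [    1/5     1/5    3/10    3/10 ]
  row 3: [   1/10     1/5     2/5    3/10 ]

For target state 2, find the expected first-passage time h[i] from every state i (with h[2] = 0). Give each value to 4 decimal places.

First-step conditioning: h[2] = 0; for i ≠ 2, h[i] = 1 + Σ_k P[i][k]·h[k].
  h[0] = 1 + 3/10·h[0] + 1/5·h[1] + 1/5·h[3]
  h[1] = 1 + 1/5·h[0] + 1/10·h[1] + 2/5·h[3]
  h[3] = 1 + 1/10·h[0] + 1/5·h[1] + 3/10·h[3]
Solving the 3×3 linear system over states ≠ 2 gives exactly h = [990/323, 970/323, 0, 880/323] (h[2] = 0 is the target).

h = [3.0650, 3.0031, 0.0000, 2.7245]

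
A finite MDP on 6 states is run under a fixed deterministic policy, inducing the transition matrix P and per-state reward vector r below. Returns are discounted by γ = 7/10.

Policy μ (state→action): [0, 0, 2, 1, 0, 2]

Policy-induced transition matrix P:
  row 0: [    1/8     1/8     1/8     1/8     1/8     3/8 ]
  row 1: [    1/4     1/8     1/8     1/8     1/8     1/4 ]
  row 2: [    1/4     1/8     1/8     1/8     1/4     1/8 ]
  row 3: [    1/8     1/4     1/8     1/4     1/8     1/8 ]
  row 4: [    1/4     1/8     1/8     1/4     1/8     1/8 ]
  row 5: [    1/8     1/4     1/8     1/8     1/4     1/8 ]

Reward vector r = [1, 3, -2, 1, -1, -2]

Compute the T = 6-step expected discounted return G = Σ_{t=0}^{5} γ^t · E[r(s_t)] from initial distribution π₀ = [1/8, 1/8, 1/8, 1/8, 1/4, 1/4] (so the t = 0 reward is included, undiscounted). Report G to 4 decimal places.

t=0: π = [0.1250, 0.1250, 0.1250, 0.1250, 0.2500, 0.2500], E[r] = -0.3750, γ^t·E[r] = -0.375000, running G = -0.375000
t=1: π = [0.1875, 0.1719, 0.1250, 0.1719, 0.1719, 0.1719], E[r] = 0.1094, γ^t·E[r] = 0.076563, running G = -0.298438
t=2: π = [0.1836, 0.1680, 0.1250, 0.1680, 0.1621, 0.1934], E[r] = 0.0566, γ^t·E[r] = 0.027754, running G = -0.270684
t=3: π = [0.1819, 0.1702, 0.1250, 0.1663, 0.1648, 0.1919], E[r] = 0.0601, γ^t·E[r] = 0.020600, running G = -0.250083
t=4: π = [0.1825, 0.1698, 0.1250, 0.1664, 0.1646, 0.1917], E[r] = 0.0601, γ^t·E[r] = 0.014427, running G = -0.235656
t=5: π = [0.1824, 0.1698, 0.1250, 0.1664, 0.1646, 0.1918], E[r] = 0.0598, γ^t·E[r] = 0.010052, running G = -0.225604

G = -0.2256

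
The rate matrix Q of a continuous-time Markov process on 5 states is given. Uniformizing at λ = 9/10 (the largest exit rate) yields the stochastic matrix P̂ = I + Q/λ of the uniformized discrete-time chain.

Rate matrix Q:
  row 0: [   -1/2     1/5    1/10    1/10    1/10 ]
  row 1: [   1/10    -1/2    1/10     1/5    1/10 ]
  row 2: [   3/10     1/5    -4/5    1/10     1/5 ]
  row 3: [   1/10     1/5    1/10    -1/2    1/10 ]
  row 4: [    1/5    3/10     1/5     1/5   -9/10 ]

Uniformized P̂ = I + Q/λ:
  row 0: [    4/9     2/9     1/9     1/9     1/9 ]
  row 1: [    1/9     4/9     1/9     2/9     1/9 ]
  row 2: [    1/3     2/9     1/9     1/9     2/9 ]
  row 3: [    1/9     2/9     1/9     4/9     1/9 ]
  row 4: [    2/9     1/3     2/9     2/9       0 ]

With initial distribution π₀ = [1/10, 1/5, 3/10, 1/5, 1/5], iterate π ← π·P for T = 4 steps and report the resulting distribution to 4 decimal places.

t=0: π = [0.1000, 0.2000, 0.3000, 0.2000, 0.2000]
t=1: π = [0.2333, 0.2889, 0.1333, 0.2222, 0.1222]
t=2: π = [0.2321, 0.3000, 0.1247, 0.2309, 0.1123]
t=3: π = [0.2287, 0.3014, 0.1236, 0.2339, 0.1125]
t=4: π = [0.2273, 0.3017, 0.1236, 0.2351, 0.1123]

π = [0.2273, 0.3017, 0.1236, 0.2351, 0.1123]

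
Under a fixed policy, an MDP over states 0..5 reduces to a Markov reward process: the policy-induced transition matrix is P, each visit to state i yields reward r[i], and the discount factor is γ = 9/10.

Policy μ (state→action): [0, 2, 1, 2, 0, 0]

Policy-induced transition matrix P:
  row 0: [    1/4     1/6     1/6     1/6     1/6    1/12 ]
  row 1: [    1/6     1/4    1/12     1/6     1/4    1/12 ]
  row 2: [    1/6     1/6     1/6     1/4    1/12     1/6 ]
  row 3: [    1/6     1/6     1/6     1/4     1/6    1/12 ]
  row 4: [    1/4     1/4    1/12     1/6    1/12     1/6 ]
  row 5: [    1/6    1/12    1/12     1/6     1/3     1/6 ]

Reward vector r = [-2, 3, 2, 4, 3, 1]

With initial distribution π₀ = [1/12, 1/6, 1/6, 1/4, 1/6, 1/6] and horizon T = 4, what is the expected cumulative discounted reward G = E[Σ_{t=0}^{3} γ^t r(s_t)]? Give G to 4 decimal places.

t=0: π = [0.0833, 0.1667, 0.1667, 0.2500, 0.1667, 0.1667], E[r] = 2.3333, γ^t·E[r] = 2.333333, running G = 2.333333
t=1: π = [0.1875, 0.1806, 0.1250, 0.2014, 0.1806, 0.1250], E[r] = 1.8889, γ^t·E[r] = 1.700000, running G = 4.033333
t=2: π = [0.1973, 0.1863, 0.1262, 0.1939, 0.1771, 0.1192], E[r] = 1.8426, γ^t·E[r] = 1.492500, running G = 5.525833
t=3: π = [0.1979, 0.1870, 0.1264, 0.1933, 0.1768, 0.1185], E[r] = 1.8405, γ^t·E[r] = 1.341703, running G = 6.867536

G = 6.8675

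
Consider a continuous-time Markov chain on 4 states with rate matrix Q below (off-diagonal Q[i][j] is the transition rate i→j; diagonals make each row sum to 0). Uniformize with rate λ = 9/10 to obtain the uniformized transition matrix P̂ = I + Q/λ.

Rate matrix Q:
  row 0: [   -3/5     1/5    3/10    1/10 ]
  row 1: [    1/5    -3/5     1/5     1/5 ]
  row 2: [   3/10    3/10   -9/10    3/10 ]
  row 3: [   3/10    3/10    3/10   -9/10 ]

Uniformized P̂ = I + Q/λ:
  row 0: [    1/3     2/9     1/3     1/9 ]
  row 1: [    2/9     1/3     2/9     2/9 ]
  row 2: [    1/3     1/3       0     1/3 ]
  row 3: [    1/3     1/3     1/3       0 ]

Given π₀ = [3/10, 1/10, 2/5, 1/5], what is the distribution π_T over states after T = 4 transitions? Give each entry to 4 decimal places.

π = [0.3000, 0.3000, 0.2262, 0.1738]

t=0: π = [0.3000, 0.1000, 0.4000, 0.2000]
t=1: π = [0.3222, 0.3000, 0.1889, 0.1889]
t=2: π = [0.3000, 0.2975, 0.2370, 0.1654]
t=3: π = [0.3003, 0.3000, 0.2213, 0.1785]
t=4: π = [0.3000, 0.3000, 0.2262, 0.1738]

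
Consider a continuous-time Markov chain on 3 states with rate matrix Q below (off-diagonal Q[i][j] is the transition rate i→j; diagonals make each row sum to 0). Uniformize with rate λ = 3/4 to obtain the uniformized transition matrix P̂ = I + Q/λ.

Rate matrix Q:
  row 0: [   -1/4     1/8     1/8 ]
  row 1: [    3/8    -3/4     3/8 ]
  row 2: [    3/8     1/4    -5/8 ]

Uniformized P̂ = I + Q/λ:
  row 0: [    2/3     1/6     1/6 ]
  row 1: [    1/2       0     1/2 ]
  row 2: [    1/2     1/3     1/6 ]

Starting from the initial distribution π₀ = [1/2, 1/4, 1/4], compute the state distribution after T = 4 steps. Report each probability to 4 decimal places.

t=0: π = [0.5000, 0.2500, 0.2500]
t=1: π = [0.5833, 0.1667, 0.2500]
t=2: π = [0.5972, 0.1806, 0.2222]
t=3: π = [0.5995, 0.1736, 0.2269]
t=4: π = [0.5999, 0.1755, 0.2245]

π = [0.5999, 0.1755, 0.2245]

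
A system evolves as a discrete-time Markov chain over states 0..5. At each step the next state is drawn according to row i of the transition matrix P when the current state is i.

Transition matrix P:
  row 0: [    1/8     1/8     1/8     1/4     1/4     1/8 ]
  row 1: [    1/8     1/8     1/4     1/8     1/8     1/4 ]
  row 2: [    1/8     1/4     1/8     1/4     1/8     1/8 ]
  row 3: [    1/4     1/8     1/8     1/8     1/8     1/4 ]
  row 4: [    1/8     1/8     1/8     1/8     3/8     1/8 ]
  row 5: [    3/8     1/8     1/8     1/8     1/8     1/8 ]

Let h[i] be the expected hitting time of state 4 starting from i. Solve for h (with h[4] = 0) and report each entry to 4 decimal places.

h = [5.8820, 6.7121, 6.7210, 6.6072, 0.0000, 6.5266]

First-step conditioning: h[4] = 0; for i ≠ 4, h[i] = 1 + Σ_k P[i][k]·h[k].
  h[0] = 1 + 1/8·h[0] + 1/8·h[1] + 1/8·h[2] + 1/4·h[3] + 1/8·h[5]
  h[1] = 1 + 1/8·h[0] + 1/8·h[1] + 1/4·h[2] + 1/8·h[3] + 1/4·h[5]
  h[2] = 1 + 1/8·h[0] + 1/4·h[1] + 1/8·h[2] + 1/4·h[3] + 1/8·h[5]
  h[3] = 1 + 1/4·h[0] + 1/8·h[1] + 1/8·h[2] + 1/8·h[3] + 1/4·h[5]
  h[5] = 1 + 3/8·h[0] + 1/8·h[1] + 1/8·h[2] + 1/8·h[3] + 1/8·h[5]
Solving the 5×5 linear system over states ≠ 4 gives exactly h = [4088/695, 41984/6255, 8408/1251, 4592/695, 0, 4536/695] (h[4] = 0 is the target).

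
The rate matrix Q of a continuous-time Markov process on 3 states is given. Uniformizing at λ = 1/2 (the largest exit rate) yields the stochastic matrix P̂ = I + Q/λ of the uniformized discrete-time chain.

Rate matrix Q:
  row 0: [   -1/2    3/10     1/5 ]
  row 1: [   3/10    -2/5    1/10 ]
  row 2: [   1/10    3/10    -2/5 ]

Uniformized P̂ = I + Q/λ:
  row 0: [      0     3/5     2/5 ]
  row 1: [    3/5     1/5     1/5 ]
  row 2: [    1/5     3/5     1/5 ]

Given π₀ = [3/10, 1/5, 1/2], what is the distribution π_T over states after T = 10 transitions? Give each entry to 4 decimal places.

π = [0.3096, 0.4285, 0.2619]

t=0: π = [0.3000, 0.2000, 0.5000]
t=1: π = [0.2200, 0.5200, 0.2600]
t=2: π = [0.3640, 0.3920, 0.2440]
t=3: π = [0.2840, 0.4432, 0.2728]
t=4: π = [0.3205, 0.4227, 0.2568]
t=5: π = [0.3050, 0.4309, 0.2641]
t=6: π = [0.3114, 0.4276, 0.2610]
t=7: π = [0.3088, 0.4289, 0.2623]
t=8: π = [0.3098, 0.4284, 0.2618]
t=9: π = [0.3094, 0.4286, 0.2620]
t=10: π = [0.3096, 0.4285, 0.2619]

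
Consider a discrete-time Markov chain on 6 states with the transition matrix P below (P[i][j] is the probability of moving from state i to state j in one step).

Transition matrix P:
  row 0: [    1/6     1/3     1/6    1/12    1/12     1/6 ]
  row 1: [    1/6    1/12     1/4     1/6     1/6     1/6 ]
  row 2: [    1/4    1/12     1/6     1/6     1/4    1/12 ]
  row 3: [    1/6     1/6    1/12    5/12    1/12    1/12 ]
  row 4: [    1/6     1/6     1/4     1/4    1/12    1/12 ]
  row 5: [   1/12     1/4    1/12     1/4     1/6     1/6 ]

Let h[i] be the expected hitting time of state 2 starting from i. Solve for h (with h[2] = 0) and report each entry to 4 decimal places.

h = [6.0841, 5.7057, 0.0000, 6.8596, 5.7163, 6.7213]

First-step conditioning: h[2] = 0; for i ≠ 2, h[i] = 1 + Σ_k P[i][k]·h[k].
  h[0] = 1 + 1/6·h[0] + 1/3·h[1] + 1/12·h[3] + 1/12·h[4] + 1/6·h[5]
  h[1] = 1 + 1/6·h[0] + 1/12·h[1] + 1/6·h[3] + 1/6·h[4] + 1/6·h[5]
  h[3] = 1 + 1/6·h[0] + 1/6·h[1] + 5/12·h[3] + 1/12·h[4] + 1/12·h[5]
  h[4] = 1 + 1/6·h[0] + 1/6·h[1] + 1/4·h[3] + 1/12·h[4] + 1/12·h[5]
  h[5] = 1 + 1/12·h[0] + 1/4·h[1] + 1/4·h[3] + 1/6·h[4] + 1/6·h[5]
Solving the 5×5 linear system over states ≠ 2 gives exactly h = [109776/18043, 102948/18043, 0, 123768/18043, 103140/18043, 121272/18043] (h[2] = 0 is the target).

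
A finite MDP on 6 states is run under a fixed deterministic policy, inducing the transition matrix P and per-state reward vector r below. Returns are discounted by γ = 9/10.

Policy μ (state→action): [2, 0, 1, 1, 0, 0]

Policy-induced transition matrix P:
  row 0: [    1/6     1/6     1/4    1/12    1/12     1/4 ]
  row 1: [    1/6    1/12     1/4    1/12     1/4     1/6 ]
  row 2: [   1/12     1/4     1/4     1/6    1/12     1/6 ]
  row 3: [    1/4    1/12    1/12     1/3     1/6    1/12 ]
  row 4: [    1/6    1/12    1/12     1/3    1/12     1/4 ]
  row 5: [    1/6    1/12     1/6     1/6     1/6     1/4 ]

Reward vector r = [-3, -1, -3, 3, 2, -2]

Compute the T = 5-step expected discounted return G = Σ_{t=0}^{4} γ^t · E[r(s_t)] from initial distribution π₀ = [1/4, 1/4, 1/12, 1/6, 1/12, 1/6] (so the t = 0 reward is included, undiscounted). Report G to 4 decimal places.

G = -3.1589

t=0: π = [0.2500, 0.2500, 0.0833, 0.1667, 0.0833, 0.1667], E[r] = -0.9167, γ^t·E[r] = -0.916667, running G = -0.916667
t=1: π = [0.1736, 0.1181, 0.1944, 0.1667, 0.1528, 0.1944], E[r] = -0.8056, γ^t·E[r] = -0.725000, running G = -1.641667
t=2: π = [0.1644, 0.1302, 0.1806, 0.1956, 0.1331, 0.1962], E[r] = -0.7043, γ^t·E[r] = -0.570469, running G = -2.212135
t=3: π = [0.1679, 0.1271, 0.1789, 0.1969, 0.1377, 0.1915], E[r] = -0.6844, γ^t·E[r] = -0.498938, running G = -2.711073
t=4: π = [0.1682, 0.1271, 0.1783, 0.1978, 0.1369, 0.1917], E[r] = -0.6825, γ^t·E[r] = -0.447812, running G = -3.158885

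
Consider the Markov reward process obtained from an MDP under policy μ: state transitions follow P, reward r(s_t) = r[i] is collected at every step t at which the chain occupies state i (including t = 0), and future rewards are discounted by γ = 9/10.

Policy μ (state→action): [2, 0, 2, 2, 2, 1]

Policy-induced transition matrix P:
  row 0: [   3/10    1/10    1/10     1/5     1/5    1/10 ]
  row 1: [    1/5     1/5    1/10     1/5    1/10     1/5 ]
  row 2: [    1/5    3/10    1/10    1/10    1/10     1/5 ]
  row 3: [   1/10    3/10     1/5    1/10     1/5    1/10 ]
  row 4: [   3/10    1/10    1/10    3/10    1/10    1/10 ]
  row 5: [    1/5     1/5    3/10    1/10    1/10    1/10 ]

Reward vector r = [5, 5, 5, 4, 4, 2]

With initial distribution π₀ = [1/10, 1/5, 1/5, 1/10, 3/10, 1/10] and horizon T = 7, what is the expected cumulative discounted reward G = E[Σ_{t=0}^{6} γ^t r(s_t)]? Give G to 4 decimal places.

G = 22.3777

t=0: π = [0.1000, 0.2000, 0.2000, 0.1000, 0.3000, 0.1000], E[r] = 4.3000, γ^t·E[r] = 4.300000, running G = 4.300000
t=1: π = [0.2300, 0.1900, 0.1300, 0.1900, 0.1200, 0.1400], E[r] = 4.2700, γ^t·E[r] = 3.843000, running G = 8.143000
t=2: π = [0.2160, 0.1970, 0.1470, 0.1660, 0.1420, 0.1320], E[r] = 4.2960, γ^t·E[r] = 3.479760, running G = 11.622760
t=3: π = [0.2192, 0.1955, 0.1430, 0.1697, 0.1382, 0.1344], E[r] = 4.2889, γ^t·E[r] = 3.126608, running G = 14.749368
t=4: π = [0.2188, 0.1955, 0.1439, 0.1691, 0.1389, 0.1339], E[r] = 4.2905, γ^t·E[r] = 2.814964, running G = 17.564332
t=5: π = [0.2189, 0.1955, 0.1437, 0.1692, 0.1388, 0.1339], E[r] = 4.2902, γ^t·E[r] = 2.533314, running G = 20.097647
t=6: π = [0.2188, 0.1955, 0.1437, 0.1692, 0.1388, 0.1339], E[r] = 4.2902, γ^t·E[r] = 2.280006, running G = 22.377653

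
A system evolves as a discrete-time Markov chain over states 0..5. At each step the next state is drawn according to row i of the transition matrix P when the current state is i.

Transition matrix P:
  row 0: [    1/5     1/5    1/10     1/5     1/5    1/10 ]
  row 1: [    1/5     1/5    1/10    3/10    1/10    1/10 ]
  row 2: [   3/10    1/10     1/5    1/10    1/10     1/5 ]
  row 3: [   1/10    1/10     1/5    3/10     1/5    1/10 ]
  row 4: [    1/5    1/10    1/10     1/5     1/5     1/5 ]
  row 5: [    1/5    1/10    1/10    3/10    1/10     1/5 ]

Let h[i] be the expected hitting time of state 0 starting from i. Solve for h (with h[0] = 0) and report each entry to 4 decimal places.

First-step conditioning: h[0] = 0; for i ≠ 0, h[i] = 1 + Σ_k P[i][k]·h[k].
  h[1] = 1 + 1/5·h[1] + 1/10·h[2] + 3/10·h[3] + 1/10·h[4] + 1/10·h[5]
  h[2] = 1 + 1/10·h[1] + 1/5·h[2] + 1/10·h[3] + 1/10·h[4] + 1/5·h[5]
  h[3] = 1 + 1/10·h[1] + 1/5·h[2] + 3/10·h[3] + 1/5·h[4] + 1/10·h[5]
  h[4] = 1 + 1/10·h[1] + 1/10·h[2] + 1/5·h[3] + 1/5·h[4] + 1/5·h[5]
  h[5] = 1 + 1/10·h[1] + 1/10·h[2] + 3/10·h[3] + 1/10·h[4] + 1/5·h[5]
Solving the 5×5 linear system over states ≠ 0 gives exactly h = [0, 186/35, 208/45, 202/35, 1658/315, 186/35] (h[0] = 0 is the target).

h = [0.0000, 5.3143, 4.6222, 5.7714, 5.2635, 5.3143]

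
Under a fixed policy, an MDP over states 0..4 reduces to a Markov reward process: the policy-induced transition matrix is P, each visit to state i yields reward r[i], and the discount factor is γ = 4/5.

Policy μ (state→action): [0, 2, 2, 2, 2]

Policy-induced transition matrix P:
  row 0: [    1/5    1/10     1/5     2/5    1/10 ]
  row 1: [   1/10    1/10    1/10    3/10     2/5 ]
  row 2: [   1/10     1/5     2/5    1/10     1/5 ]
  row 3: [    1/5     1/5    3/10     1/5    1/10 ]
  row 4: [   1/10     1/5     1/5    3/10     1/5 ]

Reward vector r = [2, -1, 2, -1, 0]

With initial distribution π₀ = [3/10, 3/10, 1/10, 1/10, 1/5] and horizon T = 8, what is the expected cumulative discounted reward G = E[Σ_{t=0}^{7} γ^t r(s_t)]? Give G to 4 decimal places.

G = 1.5016

t=0: π = [0.3000, 0.3000, 0.1000, 0.1000, 0.2000], E[r] = 0.4000, γ^t·E[r] = 0.400000, running G = 0.400000
t=1: π = [0.1400, 0.1400, 0.2000, 0.3000, 0.2200], E[r] = 0.2400, γ^t·E[r] = 0.192000, running G = 0.592000
t=2: π = [0.1440, 0.1720, 0.2560, 0.2440, 0.1840], E[r] = 0.3840, γ^t·E[r] = 0.245760, running G = 0.837760
t=3: π = [0.1388, 0.1684, 0.2584, 0.2388, 0.1956], E[r] = 0.3872, γ^t·E[r] = 0.198246, running G = 1.036006
t=4: π = [0.1378, 0.1693, 0.2587, 0.2383, 0.1959], E[r] = 0.3854, γ^t·E[r] = 0.157843, running G = 1.193850
t=5: π = [0.1376, 0.1693, 0.2586, 0.2382, 0.1962], E[r] = 0.3850, γ^t·E[r] = 0.126162, running G = 1.320012
t=6: π = [0.1376, 0.1693, 0.2586, 0.2382, 0.1963], E[r] = 0.3849, γ^t·E[r] = 0.100894, running G = 1.420906
t=7: π = [0.1376, 0.1693, 0.2586, 0.2382, 0.1963], E[r] = 0.3849, γ^t·E[r] = 0.080712, running G = 1.501618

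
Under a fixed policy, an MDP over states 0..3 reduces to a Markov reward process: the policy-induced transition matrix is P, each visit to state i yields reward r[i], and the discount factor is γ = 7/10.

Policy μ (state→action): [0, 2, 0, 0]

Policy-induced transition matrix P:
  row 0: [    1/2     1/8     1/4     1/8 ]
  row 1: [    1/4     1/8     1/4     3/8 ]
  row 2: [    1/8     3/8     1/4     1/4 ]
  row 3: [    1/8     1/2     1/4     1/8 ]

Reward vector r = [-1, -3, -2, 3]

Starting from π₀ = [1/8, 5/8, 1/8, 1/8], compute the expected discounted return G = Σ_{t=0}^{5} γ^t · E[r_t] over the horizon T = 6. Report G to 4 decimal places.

t=0: π = [0.1250, 0.6250, 0.1250, 0.1250], E[r] = -1.8750, γ^t·E[r] = -1.875000, running G = -1.875000
t=1: π = [0.2500, 0.2031, 0.2500, 0.2969], E[r] = -0.4688, γ^t·E[r] = -0.328125, running G = -2.203125
t=2: π = [0.2441, 0.2988, 0.2500, 0.2070], E[r] = -1.0195, γ^t·E[r] = -0.499570, running G = -2.702695
t=3: π = [0.2539, 0.2651, 0.2500, 0.2310], E[r] = -0.8564, γ^t·E[r] = -0.293761, running G = -2.996456
t=4: π = [0.2534, 0.2741, 0.2500, 0.2225], E[r] = -0.9081, γ^t·E[r] = -0.218030, running G = -3.214486
t=5: π = [0.2543, 0.2710, 0.2500, 0.2248], E[r] = -0.8928, γ^t·E[r] = -0.150052, running G = -3.364538

G = -3.3645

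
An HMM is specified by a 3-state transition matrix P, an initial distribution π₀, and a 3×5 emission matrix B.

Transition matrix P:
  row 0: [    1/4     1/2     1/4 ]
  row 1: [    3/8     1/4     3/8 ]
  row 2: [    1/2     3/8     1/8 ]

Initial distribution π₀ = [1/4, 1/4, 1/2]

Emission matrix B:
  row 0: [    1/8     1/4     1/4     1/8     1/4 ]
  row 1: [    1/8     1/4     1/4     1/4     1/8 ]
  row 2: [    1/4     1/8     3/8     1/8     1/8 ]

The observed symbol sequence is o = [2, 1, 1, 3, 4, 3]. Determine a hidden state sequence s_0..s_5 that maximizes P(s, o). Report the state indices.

t=0: δ = [6.250e-02, 6.250e-02, 1.875e-01]  (obs o_0=2)
t=1: δ = [2.344e-02, 1.758e-02, 2.930e-03]  ψ = [2, 2, 1]  (obs o_1=1)
t=2: δ = [1.648e-03, 2.930e-03, 8.240e-04]  ψ = [1, 0, 1]  (obs o_2=1)
t=3: δ = [1.373e-04, 2.060e-04, 1.373e-04]  ψ = [1, 0, 1]  (obs o_3=3)
t=4: δ = [1.931e-05, 8.583e-06, 9.656e-06]  ψ = [1, 0, 1]  (obs o_4=4)
t=5: δ = [6.035e-07, 2.414e-06, 6.035e-07]  ψ = [0, 0, 0]  (obs o_5=3)
backtrack: best end state = 1; path = [2, 1, 0, 1, 0, 1]

path = [2, 1, 0, 1, 0, 1]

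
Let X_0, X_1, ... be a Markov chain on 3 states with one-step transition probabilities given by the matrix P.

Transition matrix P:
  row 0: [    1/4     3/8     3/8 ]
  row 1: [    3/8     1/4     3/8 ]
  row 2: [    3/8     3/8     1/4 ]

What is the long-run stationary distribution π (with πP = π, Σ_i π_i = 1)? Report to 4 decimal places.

Balance equations π_j = Σ_i π_i·P[i][j]:
  π_0 = 1/4·π_0 + 3/8·π_1 + 3/8·π_2
  π_1 = 3/8·π_0 + 1/4·π_1 + 3/8·π_2
  normalize: π_0 + π_1 + π_2 = 1
Solving the linear system gives exactly π = [1/3, 1/3, 1/3].

π = [0.3333, 0.3333, 0.3333]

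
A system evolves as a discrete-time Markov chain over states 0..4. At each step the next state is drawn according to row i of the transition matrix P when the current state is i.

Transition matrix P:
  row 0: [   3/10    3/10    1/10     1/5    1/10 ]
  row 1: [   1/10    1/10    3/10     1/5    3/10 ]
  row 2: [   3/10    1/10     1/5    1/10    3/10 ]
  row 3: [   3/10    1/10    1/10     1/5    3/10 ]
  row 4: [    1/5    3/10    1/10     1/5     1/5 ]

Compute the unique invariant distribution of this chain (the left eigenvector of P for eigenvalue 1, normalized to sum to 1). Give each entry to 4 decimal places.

Balance equations π_j = Σ_i π_i·P[i][j]:
  π_0 = 3/10·π_0 + 1/10·π_1 + 3/10·π_2 + 3/10·π_3 + 1/5·π_4
  π_1 = 3/10·π_0 + 1/10·π_1 + 1/10·π_2 + 1/10·π_3 + 3/10·π_4
  π_2 = 1/10·π_0 + 3/10·π_1 + 1/5·π_2 + 1/10·π_3 + 1/10·π_4
  π_3 = 1/5·π_0 + 1/5·π_1 + 1/10·π_2 + 1/5·π_3 + 1/5·π_4
  normalize: π_0 + π_1 + π_2 + π_3 + π_4 = 1
Solving the linear system gives exactly π = [133/558, 6/31, 43/279, 103/558, 64/279].

π = [0.2384, 0.1935, 0.1541, 0.1846, 0.2294]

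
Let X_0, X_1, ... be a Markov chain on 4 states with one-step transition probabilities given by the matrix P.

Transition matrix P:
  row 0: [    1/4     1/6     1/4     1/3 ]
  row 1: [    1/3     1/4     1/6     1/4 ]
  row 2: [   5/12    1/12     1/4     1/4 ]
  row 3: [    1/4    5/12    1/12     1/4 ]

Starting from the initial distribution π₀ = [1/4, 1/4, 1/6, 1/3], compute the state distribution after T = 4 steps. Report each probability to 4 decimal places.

t=0: π = [0.2500, 0.2500, 0.1667, 0.3333]
t=1: π = [0.2986, 0.2569, 0.1736, 0.2708]
t=2: π = [0.3003, 0.2413, 0.1834, 0.2749]
t=3: π = [0.3007, 0.2402, 0.1841, 0.2750]
t=4: π = [0.3007, 0.2401, 0.1841, 0.2751]

π = [0.3007, 0.2401, 0.1841, 0.2751]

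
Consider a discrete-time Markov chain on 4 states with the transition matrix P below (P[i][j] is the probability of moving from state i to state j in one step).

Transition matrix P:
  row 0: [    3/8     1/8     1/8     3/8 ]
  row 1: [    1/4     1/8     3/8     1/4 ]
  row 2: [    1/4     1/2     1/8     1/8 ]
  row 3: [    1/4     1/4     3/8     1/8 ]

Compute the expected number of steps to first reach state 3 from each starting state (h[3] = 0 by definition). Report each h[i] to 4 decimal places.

First-step conditioning: h[3] = 0; for i ≠ 3, h[i] = 1 + Σ_k P[i][k]·h[k].
  h[0] = 1 + 3/8·h[0] + 1/8·h[1] + 1/8·h[2]
  h[1] = 1 + 1/4·h[0] + 1/8·h[1] + 3/8·h[2]
  h[2] = 1 + 1/4·h[0] + 1/2·h[1] + 1/8·h[2]
Solving the 3×3 linear system over states ≠ 3 gives exactly h = [464/143, 560/143, 56/13, 0] (h[3] = 0 is the target).

h = [3.2448, 3.9161, 4.3077, 0.0000]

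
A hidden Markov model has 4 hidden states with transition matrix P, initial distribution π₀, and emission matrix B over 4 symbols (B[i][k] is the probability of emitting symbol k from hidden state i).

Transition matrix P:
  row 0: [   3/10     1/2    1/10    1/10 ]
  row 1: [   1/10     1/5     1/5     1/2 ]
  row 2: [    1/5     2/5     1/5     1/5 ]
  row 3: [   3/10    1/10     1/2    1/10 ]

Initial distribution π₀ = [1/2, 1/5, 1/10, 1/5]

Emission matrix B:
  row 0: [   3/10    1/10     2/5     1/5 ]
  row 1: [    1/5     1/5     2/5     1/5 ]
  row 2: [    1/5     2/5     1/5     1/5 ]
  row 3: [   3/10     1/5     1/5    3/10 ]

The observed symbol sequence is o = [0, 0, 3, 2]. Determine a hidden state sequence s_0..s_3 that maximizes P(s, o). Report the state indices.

path = [0, 1, 3, 0]

t=0: δ = [1.500e-01, 4.000e-02, 2.000e-02, 6.000e-02]  (obs o_0=0)
t=1: δ = [1.350e-02, 1.500e-02, 6.000e-03, 6.000e-03]  ψ = [0, 0, 3, 1]  (obs o_1=0)
t=2: δ = [8.100e-04, 1.350e-03, 6.000e-04, 2.250e-03]  ψ = [0, 0, 1, 1]  (obs o_2=3)
t=3: δ = [2.700e-04, 1.620e-04, 2.250e-04, 1.350e-04]  ψ = [3, 0, 3, 1]  (obs o_3=2)
backtrack: best end state = 0; path = [0, 1, 3, 0]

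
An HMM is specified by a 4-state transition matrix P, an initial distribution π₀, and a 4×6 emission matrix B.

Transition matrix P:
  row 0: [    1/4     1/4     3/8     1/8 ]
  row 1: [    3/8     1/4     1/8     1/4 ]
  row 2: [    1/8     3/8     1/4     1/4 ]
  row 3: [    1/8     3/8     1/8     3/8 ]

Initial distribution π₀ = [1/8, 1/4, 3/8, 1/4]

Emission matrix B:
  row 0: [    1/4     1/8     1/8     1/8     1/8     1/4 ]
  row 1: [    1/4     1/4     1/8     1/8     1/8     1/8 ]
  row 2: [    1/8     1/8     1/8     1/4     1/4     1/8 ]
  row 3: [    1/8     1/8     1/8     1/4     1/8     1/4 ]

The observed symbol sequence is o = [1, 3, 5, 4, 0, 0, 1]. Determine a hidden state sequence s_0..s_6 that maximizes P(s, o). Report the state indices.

path = [2, 1, 0, 2, 1, 0, 1]

t=0: δ = [1.562e-02, 6.250e-02, 4.688e-02, 3.125e-02]  (obs o_0=1)
t=1: δ = [2.930e-03, 2.197e-03, 2.930e-03, 3.906e-03]  ψ = [1, 2, 2, 1]  (obs o_1=3)
t=2: δ = [2.060e-04, 1.831e-04, 1.373e-04, 3.662e-04]  ψ = [1, 3, 0, 3]  (obs o_2=5)
t=3: δ = [8.583e-06, 1.717e-05, 1.931e-05, 1.717e-05]  ψ = [1, 3, 0, 3]  (obs o_3=4)
t=4: δ = [1.609e-06, 1.810e-06, 6.035e-07, 8.047e-07]  ψ = [1, 2, 2, 3]  (obs o_4=0)
t=5: δ = [1.697e-07, 1.132e-07, 7.544e-08, 5.658e-08]  ψ = [1, 1, 0, 1]  (obs o_5=0)
t=6: δ = [5.304e-09, 1.061e-08, 7.956e-09, 3.536e-09]  ψ = [0, 0, 0, 1]  (obs o_6=1)
backtrack: best end state = 1; path = [2, 1, 0, 2, 1, 0, 1]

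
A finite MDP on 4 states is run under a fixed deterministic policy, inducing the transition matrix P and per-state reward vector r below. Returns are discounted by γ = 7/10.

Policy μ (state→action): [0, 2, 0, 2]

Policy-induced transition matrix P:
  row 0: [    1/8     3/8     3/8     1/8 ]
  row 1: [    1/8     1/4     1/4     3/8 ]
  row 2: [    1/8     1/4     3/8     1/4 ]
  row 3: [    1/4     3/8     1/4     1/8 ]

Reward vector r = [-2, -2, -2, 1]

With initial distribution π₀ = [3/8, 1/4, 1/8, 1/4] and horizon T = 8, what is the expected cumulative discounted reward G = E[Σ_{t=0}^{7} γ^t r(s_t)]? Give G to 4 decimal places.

t=0: π = [0.3750, 0.2500, 0.1250, 0.2500], E[r] = -1.2500, γ^t·E[r] = -1.250000, running G = -1.250000
t=1: π = [0.1563, 0.3281, 0.3125, 0.2031], E[r] = -1.3906, γ^t·E[r] = -0.973438, running G = -2.223438
t=2: π = [0.1504, 0.2949, 0.3086, 0.2461], E[r] = -1.2617, γ^t·E[r] = -0.618242, running G = -2.841680
t=3: π = [0.1558, 0.2996, 0.3074, 0.2373], E[r] = -1.2881, γ^t·E[r] = -0.441813, running G = -3.283493
t=4: π = [0.1547, 0.2991, 0.3079, 0.2383], E[r] = -1.2851, γ^t·E[r] = -0.308544, running G = -3.592037
t=5: π = [0.1548, 0.2991, 0.3078, 0.2383], E[r] = -1.2852, γ^t·E[r] = -0.216002, running G = -3.808039
t=6: π = [0.1548, 0.2991, 0.3078, 0.2383], E[r] = -1.2852, γ^t·E[r] = -0.151206, running G = -3.959245
t=7: π = [0.1548, 0.2991, 0.3078, 0.2383], E[r] = -1.2852, γ^t·E[r] = -0.105843, running G = -4.065088

G = -4.0651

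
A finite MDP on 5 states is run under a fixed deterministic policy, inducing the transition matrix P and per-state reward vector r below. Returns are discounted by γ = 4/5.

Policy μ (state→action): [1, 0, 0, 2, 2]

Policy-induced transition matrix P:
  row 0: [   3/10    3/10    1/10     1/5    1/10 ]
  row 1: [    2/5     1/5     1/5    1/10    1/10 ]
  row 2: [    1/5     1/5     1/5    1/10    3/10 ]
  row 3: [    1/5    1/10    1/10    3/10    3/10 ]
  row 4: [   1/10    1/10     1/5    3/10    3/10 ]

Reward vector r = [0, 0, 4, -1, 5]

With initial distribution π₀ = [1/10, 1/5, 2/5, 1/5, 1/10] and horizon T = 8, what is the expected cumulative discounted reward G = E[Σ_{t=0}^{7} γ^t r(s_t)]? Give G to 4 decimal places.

G = 6.8050

t=0: π = [0.1000, 0.2000, 0.4000, 0.2000, 0.1000], E[r] = 1.9000, γ^t·E[r] = 1.900000, running G = 1.900000
t=1: π = [0.2400, 0.1800, 0.1700, 0.1700, 0.2400], E[r] = 1.7100, γ^t·E[r] = 1.368000, running G = 3.268000
t=2: π = [0.2360, 0.1830, 0.1590, 0.2060, 0.2160], E[r] = 1.5100, γ^t·E[r] = 0.966400, running G = 4.234400
t=3: π = [0.2386, 0.1814, 0.1558, 0.2080, 0.2162], E[r] = 1.4962, γ^t·E[r] = 0.766054, running G = 5.000454
t=4: π = [0.2385, 0.1814, 0.1553, 0.2087, 0.2160], E[r] = 1.4927, γ^t·E[r] = 0.611394, running G = 5.611848
t=5: π = [0.2385, 0.1814, 0.1553, 0.2088, 0.2160], E[r] = 1.4924, γ^t·E[r] = 0.489017, running G = 6.100864
t=6: π = [0.2385, 0.1814, 0.1553, 0.2088, 0.2160], E[r] = 1.4923, γ^t·E[r] = 0.391206, running G = 6.492070
t=7: π = [0.2385, 0.1814, 0.1553, 0.2088, 0.2160], E[r] = 1.4923, γ^t·E[r] = 0.312966, running G = 6.805037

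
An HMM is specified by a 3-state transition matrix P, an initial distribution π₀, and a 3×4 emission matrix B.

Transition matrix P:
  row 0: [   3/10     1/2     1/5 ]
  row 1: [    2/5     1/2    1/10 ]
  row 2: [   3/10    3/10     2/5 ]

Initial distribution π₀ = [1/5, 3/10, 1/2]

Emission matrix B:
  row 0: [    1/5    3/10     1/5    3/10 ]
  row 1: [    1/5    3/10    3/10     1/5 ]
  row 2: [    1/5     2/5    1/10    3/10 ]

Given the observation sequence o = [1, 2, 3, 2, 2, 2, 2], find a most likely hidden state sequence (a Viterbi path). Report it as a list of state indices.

path = [2, 1, 0, 1, 1, 1, 1]

t=0: δ = [6.000e-02, 9.000e-02, 2.000e-01]  (obs o_0=1)
t=1: δ = [1.200e-02, 1.800e-02, 8.000e-03]  ψ = [2, 2, 2]  (obs o_1=2)
t=2: δ = [2.160e-03, 1.800e-03, 9.600e-04]  ψ = [1, 1, 2]  (obs o_2=3)
t=3: δ = [1.440e-04, 3.240e-04, 4.320e-05]  ψ = [1, 0, 0]  (obs o_3=2)
t=4: δ = [2.592e-05, 4.860e-05, 3.240e-06]  ψ = [1, 1, 1]  (obs o_4=2)
t=5: δ = [3.888e-06, 7.290e-06, 5.184e-07]  ψ = [1, 1, 0]  (obs o_5=2)
t=6: δ = [5.832e-07, 1.093e-06, 7.776e-08]  ψ = [1, 1, 0]  (obs o_6=2)
backtrack: best end state = 1; path = [2, 1, 0, 1, 1, 1, 1]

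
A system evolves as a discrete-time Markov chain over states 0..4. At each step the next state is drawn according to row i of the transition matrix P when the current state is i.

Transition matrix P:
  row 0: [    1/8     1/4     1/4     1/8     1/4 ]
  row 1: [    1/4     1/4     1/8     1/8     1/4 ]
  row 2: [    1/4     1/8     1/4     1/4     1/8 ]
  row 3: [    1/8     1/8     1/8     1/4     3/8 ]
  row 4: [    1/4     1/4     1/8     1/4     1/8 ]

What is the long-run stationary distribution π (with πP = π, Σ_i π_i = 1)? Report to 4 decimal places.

π = [0.2001, 0.2036, 0.1714, 0.1995, 0.2253]

Balance equations π_j = Σ_i π_i·P[i][j]:
  π_0 = 1/8·π_0 + 1/4·π_1 + 1/4·π_2 + 1/8·π_3 + 1/4·π_4
  π_1 = 1/4·π_0 + 1/4·π_1 + 1/8·π_2 + 1/8·π_3 + 1/4·π_4
  π_2 = 1/4·π_0 + 1/8·π_1 + 1/4·π_2 + 1/8·π_3 + 1/8·π_4
  π_3 = 1/8·π_0 + 1/8·π_1 + 1/4·π_2 + 1/4·π_3 + 1/4·π_4
  normalize: π_0 + π_1 + π_2 + π_3 + π_4 = 1
Solving the linear system gives exactly π = [783/3914, 797/3914, 671/3914, 781/3914, 441/1957].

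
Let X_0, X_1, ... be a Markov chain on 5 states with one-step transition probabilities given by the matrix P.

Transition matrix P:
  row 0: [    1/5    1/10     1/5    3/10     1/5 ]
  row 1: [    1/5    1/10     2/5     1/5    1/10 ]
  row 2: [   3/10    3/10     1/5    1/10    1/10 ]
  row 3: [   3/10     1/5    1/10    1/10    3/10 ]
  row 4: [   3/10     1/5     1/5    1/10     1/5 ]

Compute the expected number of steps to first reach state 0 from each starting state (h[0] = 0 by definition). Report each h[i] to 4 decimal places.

First-step conditioning: h[0] = 0; for i ≠ 0, h[i] = 1 + Σ_k P[i][k]·h[k].
  h[1] = 1 + 1/10·h[1] + 2/5·h[2] + 1/5·h[3] + 1/10·h[4]
  h[2] = 1 + 3/10·h[1] + 1/5·h[2] + 1/10·h[3] + 1/10·h[4]
  h[3] = 1 + 1/5·h[1] + 1/10·h[2] + 1/10·h[3] + 3/10·h[4]
  h[4] = 1 + 1/5·h[1] + 1/5·h[2] + 1/10·h[3] + 1/5·h[4]
Solving the 4×4 linear system over states ≠ 0 gives exactly h = [0, 5905/1512, 5455/1512, 25/7, 5405/1512] (h[0] = 0 is the target).

h = [0.0000, 3.9054, 3.6078, 3.5714, 3.5747]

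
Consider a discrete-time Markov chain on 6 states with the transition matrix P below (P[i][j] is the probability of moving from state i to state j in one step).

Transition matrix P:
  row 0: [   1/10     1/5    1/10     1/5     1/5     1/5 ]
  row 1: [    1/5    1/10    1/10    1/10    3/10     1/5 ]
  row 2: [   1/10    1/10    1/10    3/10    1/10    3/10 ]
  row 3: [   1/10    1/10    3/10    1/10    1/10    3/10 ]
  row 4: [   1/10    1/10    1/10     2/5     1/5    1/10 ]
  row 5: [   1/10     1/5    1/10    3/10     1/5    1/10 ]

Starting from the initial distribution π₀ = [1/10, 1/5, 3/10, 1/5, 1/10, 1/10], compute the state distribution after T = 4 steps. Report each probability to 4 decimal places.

π = [0.1131, 0.1314, 0.1464, 0.2336, 0.1751, 0.2003]

t=0: π = [0.1000, 0.2000, 0.3000, 0.2000, 0.1000, 0.1000]
t=1: π = [0.1200, 0.1200, 0.1400, 0.2200, 0.1700, 0.2300]
t=2: π = [0.1120, 0.1350, 0.1440, 0.2370, 0.1760, 0.1960]
t=3: π = [0.1135, 0.1308, 0.1474, 0.2320, 0.1754, 0.2009]
t=4: π = [0.1131, 0.1314, 0.1464, 0.2336, 0.1751, 0.2003]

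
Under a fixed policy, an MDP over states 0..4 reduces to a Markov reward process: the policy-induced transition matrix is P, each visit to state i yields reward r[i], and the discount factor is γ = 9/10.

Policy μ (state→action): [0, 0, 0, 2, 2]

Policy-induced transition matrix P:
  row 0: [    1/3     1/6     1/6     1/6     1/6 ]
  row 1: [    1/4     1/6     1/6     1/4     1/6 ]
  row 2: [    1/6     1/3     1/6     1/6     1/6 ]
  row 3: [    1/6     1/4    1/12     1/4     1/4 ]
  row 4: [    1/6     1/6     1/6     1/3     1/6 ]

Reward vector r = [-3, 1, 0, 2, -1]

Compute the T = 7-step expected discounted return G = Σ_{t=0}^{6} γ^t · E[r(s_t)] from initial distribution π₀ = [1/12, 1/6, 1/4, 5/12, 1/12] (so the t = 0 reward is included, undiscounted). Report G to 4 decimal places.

t=0: π = [0.0833, 0.1667, 0.2500, 0.4167, 0.0833], E[r] = 0.6667, γ^t·E[r] = 0.666667, running G = 0.666667
t=1: π = [0.1944, 0.2431, 0.1319, 0.2292, 0.2014], E[r] = -0.0833, γ^t·E[r] = -0.075000, running G = 0.591667
t=2: π = [0.2193, 0.2078, 0.1476, 0.2396, 0.1858], E[r] = -0.1568, γ^t·E[r] = -0.127031, running G = 0.464635
t=3: π = [0.2205, 0.2112, 0.1467, 0.2349, 0.1866], E[r] = -0.1672, γ^t·E[r] = -0.121887, running G = 0.342749
t=4: π = [0.2210, 0.2107, 0.1471, 0.2349, 0.1862], E[r] = -0.1687, γ^t·E[r] = -0.110700, running G = 0.232049
t=5: π = [0.2211, 0.2108, 0.1471, 0.2348, 0.1862], E[r] = -0.1690, γ^t·E[r] = -0.099782, running G = 0.132266
t=6: π = [0.2211, 0.2108, 0.1471, 0.2348, 0.1862], E[r] = -0.1690, γ^t·E[r] = -0.089826, running G = 0.042440

G = 0.0424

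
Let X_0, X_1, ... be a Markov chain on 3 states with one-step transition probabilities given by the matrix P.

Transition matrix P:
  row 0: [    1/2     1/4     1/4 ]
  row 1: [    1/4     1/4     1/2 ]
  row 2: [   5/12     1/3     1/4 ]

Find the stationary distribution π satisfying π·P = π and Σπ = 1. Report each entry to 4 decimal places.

π = [0.4043, 0.2766, 0.3191]

Balance equations π_j = Σ_i π_i·P[i][j]:
  π_0 = 1/2·π_0 + 1/4·π_1 + 5/12·π_2
  π_1 = 1/4·π_0 + 1/4·π_1 + 1/3·π_2
  normalize: π_0 + π_1 + π_2 = 1
Solving the linear system gives exactly π = [19/47, 13/47, 15/47].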